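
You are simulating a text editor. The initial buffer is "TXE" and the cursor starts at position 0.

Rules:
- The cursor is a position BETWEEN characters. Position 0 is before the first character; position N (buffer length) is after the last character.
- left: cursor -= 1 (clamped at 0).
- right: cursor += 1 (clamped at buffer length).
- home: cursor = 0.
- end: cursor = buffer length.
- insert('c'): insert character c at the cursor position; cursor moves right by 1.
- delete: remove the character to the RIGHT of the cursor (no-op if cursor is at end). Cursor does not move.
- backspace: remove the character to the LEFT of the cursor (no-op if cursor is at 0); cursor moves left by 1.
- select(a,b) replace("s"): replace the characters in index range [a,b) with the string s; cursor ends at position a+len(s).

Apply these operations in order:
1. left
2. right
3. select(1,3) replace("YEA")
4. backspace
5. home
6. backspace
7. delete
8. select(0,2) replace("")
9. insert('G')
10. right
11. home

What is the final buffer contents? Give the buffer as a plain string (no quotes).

After op 1 (left): buf='TXE' cursor=0
After op 2 (right): buf='TXE' cursor=1
After op 3 (select(1,3) replace("YEA")): buf='TYEA' cursor=4
After op 4 (backspace): buf='TYE' cursor=3
After op 5 (home): buf='TYE' cursor=0
After op 6 (backspace): buf='TYE' cursor=0
After op 7 (delete): buf='YE' cursor=0
After op 8 (select(0,2) replace("")): buf='(empty)' cursor=0
After op 9 (insert('G')): buf='G' cursor=1
After op 10 (right): buf='G' cursor=1
After op 11 (home): buf='G' cursor=0

Answer: G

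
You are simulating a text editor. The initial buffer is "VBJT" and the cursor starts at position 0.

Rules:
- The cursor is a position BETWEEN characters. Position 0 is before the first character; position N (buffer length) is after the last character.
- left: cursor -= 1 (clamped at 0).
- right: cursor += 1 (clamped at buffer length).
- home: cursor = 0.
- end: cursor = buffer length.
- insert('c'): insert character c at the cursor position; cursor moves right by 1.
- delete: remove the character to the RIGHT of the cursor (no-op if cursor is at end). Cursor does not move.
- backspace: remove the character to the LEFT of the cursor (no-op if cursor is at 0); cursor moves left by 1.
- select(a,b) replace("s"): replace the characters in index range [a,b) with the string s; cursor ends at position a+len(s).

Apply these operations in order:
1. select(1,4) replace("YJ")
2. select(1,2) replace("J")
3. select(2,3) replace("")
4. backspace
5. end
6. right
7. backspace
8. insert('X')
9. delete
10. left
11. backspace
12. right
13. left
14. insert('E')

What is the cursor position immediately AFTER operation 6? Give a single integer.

After op 1 (select(1,4) replace("YJ")): buf='VYJ' cursor=3
After op 2 (select(1,2) replace("J")): buf='VJJ' cursor=2
After op 3 (select(2,3) replace("")): buf='VJ' cursor=2
After op 4 (backspace): buf='V' cursor=1
After op 5 (end): buf='V' cursor=1
After op 6 (right): buf='V' cursor=1

Answer: 1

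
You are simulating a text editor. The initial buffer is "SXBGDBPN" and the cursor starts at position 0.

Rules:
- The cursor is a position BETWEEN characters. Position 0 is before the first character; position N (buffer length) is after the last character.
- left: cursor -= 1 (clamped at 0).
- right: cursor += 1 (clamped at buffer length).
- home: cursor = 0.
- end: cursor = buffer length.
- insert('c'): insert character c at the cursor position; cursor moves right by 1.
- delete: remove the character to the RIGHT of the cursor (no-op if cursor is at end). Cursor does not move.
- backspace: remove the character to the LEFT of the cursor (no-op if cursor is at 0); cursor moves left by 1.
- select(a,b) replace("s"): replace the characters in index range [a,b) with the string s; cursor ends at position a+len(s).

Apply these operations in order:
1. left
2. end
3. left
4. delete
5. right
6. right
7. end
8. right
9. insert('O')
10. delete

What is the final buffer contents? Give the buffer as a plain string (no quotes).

After op 1 (left): buf='SXBGDBPN' cursor=0
After op 2 (end): buf='SXBGDBPN' cursor=8
After op 3 (left): buf='SXBGDBPN' cursor=7
After op 4 (delete): buf='SXBGDBP' cursor=7
After op 5 (right): buf='SXBGDBP' cursor=7
After op 6 (right): buf='SXBGDBP' cursor=7
After op 7 (end): buf='SXBGDBP' cursor=7
After op 8 (right): buf='SXBGDBP' cursor=7
After op 9 (insert('O')): buf='SXBGDBPO' cursor=8
After op 10 (delete): buf='SXBGDBPO' cursor=8

Answer: SXBGDBPO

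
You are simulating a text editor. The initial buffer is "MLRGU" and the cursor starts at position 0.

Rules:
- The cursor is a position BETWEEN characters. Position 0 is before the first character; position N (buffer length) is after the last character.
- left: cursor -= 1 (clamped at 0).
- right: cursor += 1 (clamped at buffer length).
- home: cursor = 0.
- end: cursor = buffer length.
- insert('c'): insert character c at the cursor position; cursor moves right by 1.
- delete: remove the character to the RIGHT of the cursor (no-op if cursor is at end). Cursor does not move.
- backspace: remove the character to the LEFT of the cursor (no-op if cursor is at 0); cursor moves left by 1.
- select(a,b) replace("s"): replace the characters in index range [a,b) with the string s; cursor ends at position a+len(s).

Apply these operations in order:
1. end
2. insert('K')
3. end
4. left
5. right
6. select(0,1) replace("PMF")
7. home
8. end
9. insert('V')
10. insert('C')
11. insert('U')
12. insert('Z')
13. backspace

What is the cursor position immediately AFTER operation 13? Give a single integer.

After op 1 (end): buf='MLRGU' cursor=5
After op 2 (insert('K')): buf='MLRGUK' cursor=6
After op 3 (end): buf='MLRGUK' cursor=6
After op 4 (left): buf='MLRGUK' cursor=5
After op 5 (right): buf='MLRGUK' cursor=6
After op 6 (select(0,1) replace("PMF")): buf='PMFLRGUK' cursor=3
After op 7 (home): buf='PMFLRGUK' cursor=0
After op 8 (end): buf='PMFLRGUK' cursor=8
After op 9 (insert('V')): buf='PMFLRGUKV' cursor=9
After op 10 (insert('C')): buf='PMFLRGUKVC' cursor=10
After op 11 (insert('U')): buf='PMFLRGUKVCU' cursor=11
After op 12 (insert('Z')): buf='PMFLRGUKVCUZ' cursor=12
After op 13 (backspace): buf='PMFLRGUKVCU' cursor=11

Answer: 11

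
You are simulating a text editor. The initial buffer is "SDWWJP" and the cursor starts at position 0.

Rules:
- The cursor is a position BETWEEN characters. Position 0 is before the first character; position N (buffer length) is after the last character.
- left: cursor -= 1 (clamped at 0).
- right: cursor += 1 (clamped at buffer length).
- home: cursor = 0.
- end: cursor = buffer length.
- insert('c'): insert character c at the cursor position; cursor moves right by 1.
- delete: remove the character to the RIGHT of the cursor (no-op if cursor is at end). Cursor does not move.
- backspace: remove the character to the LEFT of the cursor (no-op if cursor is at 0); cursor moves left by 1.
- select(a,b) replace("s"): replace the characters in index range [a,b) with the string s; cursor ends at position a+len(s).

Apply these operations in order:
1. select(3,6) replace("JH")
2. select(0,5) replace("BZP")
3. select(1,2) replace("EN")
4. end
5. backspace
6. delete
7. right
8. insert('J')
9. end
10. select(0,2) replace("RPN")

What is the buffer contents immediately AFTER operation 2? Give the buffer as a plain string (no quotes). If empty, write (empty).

Answer: BZP

Derivation:
After op 1 (select(3,6) replace("JH")): buf='SDWJH' cursor=5
After op 2 (select(0,5) replace("BZP")): buf='BZP' cursor=3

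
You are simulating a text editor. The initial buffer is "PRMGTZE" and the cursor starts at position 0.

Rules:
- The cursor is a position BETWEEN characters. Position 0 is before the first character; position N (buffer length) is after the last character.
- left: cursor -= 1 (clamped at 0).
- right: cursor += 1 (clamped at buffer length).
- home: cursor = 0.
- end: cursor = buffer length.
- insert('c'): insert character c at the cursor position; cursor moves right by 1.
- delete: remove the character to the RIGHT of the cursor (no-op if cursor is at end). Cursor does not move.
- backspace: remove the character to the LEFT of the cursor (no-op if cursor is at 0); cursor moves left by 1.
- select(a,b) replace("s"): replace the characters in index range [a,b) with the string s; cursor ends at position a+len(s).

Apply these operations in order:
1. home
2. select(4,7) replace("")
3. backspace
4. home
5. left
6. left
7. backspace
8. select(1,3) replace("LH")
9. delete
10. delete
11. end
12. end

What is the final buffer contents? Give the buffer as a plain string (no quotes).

After op 1 (home): buf='PRMGTZE' cursor=0
After op 2 (select(4,7) replace("")): buf='PRMG' cursor=4
After op 3 (backspace): buf='PRM' cursor=3
After op 4 (home): buf='PRM' cursor=0
After op 5 (left): buf='PRM' cursor=0
After op 6 (left): buf='PRM' cursor=0
After op 7 (backspace): buf='PRM' cursor=0
After op 8 (select(1,3) replace("LH")): buf='PLH' cursor=3
After op 9 (delete): buf='PLH' cursor=3
After op 10 (delete): buf='PLH' cursor=3
After op 11 (end): buf='PLH' cursor=3
After op 12 (end): buf='PLH' cursor=3

Answer: PLH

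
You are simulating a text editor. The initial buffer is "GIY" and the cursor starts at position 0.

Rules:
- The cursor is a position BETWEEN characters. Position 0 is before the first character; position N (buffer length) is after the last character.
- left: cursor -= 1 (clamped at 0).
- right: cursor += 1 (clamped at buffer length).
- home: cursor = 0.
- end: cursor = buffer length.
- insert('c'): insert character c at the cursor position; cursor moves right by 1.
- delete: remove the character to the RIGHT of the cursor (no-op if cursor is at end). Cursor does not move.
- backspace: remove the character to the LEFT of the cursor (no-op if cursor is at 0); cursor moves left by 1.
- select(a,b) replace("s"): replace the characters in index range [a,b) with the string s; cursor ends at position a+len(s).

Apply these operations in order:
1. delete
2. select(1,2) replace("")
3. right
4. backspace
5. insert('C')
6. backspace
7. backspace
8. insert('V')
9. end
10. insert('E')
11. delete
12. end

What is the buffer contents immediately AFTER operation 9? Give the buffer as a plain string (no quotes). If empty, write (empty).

After op 1 (delete): buf='IY' cursor=0
After op 2 (select(1,2) replace("")): buf='I' cursor=1
After op 3 (right): buf='I' cursor=1
After op 4 (backspace): buf='(empty)' cursor=0
After op 5 (insert('C')): buf='C' cursor=1
After op 6 (backspace): buf='(empty)' cursor=0
After op 7 (backspace): buf='(empty)' cursor=0
After op 8 (insert('V')): buf='V' cursor=1
After op 9 (end): buf='V' cursor=1

Answer: V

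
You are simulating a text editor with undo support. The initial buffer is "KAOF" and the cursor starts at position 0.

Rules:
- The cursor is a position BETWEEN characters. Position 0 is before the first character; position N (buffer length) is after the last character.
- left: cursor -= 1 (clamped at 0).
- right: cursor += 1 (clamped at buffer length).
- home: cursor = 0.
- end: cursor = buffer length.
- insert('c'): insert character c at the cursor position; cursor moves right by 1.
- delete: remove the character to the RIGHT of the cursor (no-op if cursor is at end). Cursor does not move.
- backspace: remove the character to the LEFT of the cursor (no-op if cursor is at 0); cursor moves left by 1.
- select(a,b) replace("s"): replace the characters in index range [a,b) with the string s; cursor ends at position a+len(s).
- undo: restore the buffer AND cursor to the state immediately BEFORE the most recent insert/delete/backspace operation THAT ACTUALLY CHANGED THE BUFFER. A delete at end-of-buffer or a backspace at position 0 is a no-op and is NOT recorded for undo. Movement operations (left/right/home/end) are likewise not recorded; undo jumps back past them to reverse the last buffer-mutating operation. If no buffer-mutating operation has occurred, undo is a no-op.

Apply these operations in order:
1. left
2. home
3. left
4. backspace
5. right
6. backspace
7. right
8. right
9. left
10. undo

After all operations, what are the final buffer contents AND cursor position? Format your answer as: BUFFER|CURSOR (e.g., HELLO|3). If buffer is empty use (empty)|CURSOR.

After op 1 (left): buf='KAOF' cursor=0
After op 2 (home): buf='KAOF' cursor=0
After op 3 (left): buf='KAOF' cursor=0
After op 4 (backspace): buf='KAOF' cursor=0
After op 5 (right): buf='KAOF' cursor=1
After op 6 (backspace): buf='AOF' cursor=0
After op 7 (right): buf='AOF' cursor=1
After op 8 (right): buf='AOF' cursor=2
After op 9 (left): buf='AOF' cursor=1
After op 10 (undo): buf='KAOF' cursor=1

Answer: KAOF|1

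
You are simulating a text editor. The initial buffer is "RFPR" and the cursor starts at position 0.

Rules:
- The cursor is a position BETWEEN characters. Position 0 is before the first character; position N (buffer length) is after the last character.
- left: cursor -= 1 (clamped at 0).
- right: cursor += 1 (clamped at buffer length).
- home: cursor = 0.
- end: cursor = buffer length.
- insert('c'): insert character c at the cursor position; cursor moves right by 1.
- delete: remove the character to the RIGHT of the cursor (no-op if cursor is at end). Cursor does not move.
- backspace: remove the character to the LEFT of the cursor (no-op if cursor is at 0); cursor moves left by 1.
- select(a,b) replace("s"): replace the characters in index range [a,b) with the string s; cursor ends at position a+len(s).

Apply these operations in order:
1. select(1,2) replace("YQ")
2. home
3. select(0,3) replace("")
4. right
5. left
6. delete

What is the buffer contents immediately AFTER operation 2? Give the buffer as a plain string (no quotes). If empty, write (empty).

Answer: RYQPR

Derivation:
After op 1 (select(1,2) replace("YQ")): buf='RYQPR' cursor=3
After op 2 (home): buf='RYQPR' cursor=0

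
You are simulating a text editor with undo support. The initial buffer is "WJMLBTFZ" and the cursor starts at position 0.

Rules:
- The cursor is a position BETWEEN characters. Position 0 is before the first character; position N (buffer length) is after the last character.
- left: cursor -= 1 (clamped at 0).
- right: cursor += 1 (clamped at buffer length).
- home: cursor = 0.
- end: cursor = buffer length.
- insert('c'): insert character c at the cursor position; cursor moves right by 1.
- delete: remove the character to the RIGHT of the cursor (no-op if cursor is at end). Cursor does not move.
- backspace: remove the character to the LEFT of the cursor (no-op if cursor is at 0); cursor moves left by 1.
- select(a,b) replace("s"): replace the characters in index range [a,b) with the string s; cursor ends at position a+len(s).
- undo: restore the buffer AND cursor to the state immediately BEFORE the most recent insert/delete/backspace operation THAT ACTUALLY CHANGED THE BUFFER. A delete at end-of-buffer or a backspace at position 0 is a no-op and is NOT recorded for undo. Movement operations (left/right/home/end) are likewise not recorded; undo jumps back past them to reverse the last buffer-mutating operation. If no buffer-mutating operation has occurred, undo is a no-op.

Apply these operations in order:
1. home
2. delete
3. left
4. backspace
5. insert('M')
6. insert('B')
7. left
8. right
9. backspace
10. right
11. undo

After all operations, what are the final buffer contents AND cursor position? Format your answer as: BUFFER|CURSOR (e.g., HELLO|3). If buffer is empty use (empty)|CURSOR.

After op 1 (home): buf='WJMLBTFZ' cursor=0
After op 2 (delete): buf='JMLBTFZ' cursor=0
After op 3 (left): buf='JMLBTFZ' cursor=0
After op 4 (backspace): buf='JMLBTFZ' cursor=0
After op 5 (insert('M')): buf='MJMLBTFZ' cursor=1
After op 6 (insert('B')): buf='MBJMLBTFZ' cursor=2
After op 7 (left): buf='MBJMLBTFZ' cursor=1
After op 8 (right): buf='MBJMLBTFZ' cursor=2
After op 9 (backspace): buf='MJMLBTFZ' cursor=1
After op 10 (right): buf='MJMLBTFZ' cursor=2
After op 11 (undo): buf='MBJMLBTFZ' cursor=2

Answer: MBJMLBTFZ|2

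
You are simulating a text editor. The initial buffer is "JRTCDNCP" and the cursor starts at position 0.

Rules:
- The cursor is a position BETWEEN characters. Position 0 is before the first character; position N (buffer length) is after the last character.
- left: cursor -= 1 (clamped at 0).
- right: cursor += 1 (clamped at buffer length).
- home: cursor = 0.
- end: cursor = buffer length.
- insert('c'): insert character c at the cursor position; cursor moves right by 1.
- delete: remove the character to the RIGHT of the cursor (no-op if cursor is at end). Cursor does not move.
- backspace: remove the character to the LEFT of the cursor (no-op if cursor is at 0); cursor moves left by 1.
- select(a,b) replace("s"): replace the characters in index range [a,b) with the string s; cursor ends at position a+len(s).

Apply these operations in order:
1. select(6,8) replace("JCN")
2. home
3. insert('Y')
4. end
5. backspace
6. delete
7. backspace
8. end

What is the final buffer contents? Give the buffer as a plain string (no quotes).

Answer: YJRTCDNJ

Derivation:
After op 1 (select(6,8) replace("JCN")): buf='JRTCDNJCN' cursor=9
After op 2 (home): buf='JRTCDNJCN' cursor=0
After op 3 (insert('Y')): buf='YJRTCDNJCN' cursor=1
After op 4 (end): buf='YJRTCDNJCN' cursor=10
After op 5 (backspace): buf='YJRTCDNJC' cursor=9
After op 6 (delete): buf='YJRTCDNJC' cursor=9
After op 7 (backspace): buf='YJRTCDNJ' cursor=8
After op 8 (end): buf='YJRTCDNJ' cursor=8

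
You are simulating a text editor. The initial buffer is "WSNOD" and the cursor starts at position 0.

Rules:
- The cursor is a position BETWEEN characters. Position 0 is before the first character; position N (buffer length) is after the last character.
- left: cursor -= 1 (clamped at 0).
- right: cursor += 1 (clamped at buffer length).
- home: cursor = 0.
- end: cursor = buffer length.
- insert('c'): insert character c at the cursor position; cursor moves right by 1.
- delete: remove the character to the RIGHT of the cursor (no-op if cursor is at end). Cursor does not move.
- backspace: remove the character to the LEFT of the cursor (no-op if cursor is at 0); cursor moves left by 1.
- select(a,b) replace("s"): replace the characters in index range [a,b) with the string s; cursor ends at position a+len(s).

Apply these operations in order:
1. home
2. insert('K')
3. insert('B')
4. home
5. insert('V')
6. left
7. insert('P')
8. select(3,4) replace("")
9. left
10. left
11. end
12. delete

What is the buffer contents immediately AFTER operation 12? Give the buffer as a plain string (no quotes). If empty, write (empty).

Answer: PVKWSNOD

Derivation:
After op 1 (home): buf='WSNOD' cursor=0
After op 2 (insert('K')): buf='KWSNOD' cursor=1
After op 3 (insert('B')): buf='KBWSNOD' cursor=2
After op 4 (home): buf='KBWSNOD' cursor=0
After op 5 (insert('V')): buf='VKBWSNOD' cursor=1
After op 6 (left): buf='VKBWSNOD' cursor=0
After op 7 (insert('P')): buf='PVKBWSNOD' cursor=1
After op 8 (select(3,4) replace("")): buf='PVKWSNOD' cursor=3
After op 9 (left): buf='PVKWSNOD' cursor=2
After op 10 (left): buf='PVKWSNOD' cursor=1
After op 11 (end): buf='PVKWSNOD' cursor=8
After op 12 (delete): buf='PVKWSNOD' cursor=8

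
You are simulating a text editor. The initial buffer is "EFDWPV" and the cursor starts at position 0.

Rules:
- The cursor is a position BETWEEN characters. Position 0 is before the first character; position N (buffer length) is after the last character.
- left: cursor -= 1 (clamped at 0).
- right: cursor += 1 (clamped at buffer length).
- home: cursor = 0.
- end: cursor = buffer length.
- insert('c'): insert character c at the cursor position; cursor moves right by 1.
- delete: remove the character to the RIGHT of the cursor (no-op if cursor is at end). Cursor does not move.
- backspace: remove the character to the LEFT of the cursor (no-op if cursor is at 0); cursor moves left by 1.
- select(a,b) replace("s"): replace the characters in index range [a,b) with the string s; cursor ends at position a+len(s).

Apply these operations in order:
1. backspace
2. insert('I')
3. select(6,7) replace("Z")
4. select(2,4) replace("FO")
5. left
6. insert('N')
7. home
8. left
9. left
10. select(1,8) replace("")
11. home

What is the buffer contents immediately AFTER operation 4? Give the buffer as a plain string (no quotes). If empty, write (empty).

After op 1 (backspace): buf='EFDWPV' cursor=0
After op 2 (insert('I')): buf='IEFDWPV' cursor=1
After op 3 (select(6,7) replace("Z")): buf='IEFDWPZ' cursor=7
After op 4 (select(2,4) replace("FO")): buf='IEFOWPZ' cursor=4

Answer: IEFOWPZ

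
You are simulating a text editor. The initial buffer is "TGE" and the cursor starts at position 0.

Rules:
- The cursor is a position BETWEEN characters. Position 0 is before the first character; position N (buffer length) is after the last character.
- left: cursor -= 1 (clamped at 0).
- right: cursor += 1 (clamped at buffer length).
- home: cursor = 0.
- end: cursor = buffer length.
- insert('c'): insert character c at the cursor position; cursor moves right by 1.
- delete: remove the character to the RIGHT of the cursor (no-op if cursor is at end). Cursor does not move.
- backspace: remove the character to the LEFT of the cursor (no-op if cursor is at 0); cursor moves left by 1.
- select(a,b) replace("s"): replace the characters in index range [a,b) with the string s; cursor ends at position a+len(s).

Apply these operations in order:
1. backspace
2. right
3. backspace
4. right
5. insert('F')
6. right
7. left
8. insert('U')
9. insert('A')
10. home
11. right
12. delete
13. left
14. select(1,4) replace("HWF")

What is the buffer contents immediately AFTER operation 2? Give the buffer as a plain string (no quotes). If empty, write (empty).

After op 1 (backspace): buf='TGE' cursor=0
After op 2 (right): buf='TGE' cursor=1

Answer: TGE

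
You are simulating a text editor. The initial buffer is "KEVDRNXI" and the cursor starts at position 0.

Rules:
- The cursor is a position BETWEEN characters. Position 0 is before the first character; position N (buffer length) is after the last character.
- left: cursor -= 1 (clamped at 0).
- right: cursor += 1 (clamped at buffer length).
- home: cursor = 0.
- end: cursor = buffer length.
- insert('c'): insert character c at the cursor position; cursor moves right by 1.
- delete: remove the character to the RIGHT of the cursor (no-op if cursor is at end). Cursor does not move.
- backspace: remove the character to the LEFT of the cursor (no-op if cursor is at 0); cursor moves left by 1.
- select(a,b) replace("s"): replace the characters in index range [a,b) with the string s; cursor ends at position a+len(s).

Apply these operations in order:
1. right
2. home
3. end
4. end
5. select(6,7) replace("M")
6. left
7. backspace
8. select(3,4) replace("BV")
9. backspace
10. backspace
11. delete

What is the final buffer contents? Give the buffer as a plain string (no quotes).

After op 1 (right): buf='KEVDRNXI' cursor=1
After op 2 (home): buf='KEVDRNXI' cursor=0
After op 3 (end): buf='KEVDRNXI' cursor=8
After op 4 (end): buf='KEVDRNXI' cursor=8
After op 5 (select(6,7) replace("M")): buf='KEVDRNMI' cursor=7
After op 6 (left): buf='KEVDRNMI' cursor=6
After op 7 (backspace): buf='KEVDRMI' cursor=5
After op 8 (select(3,4) replace("BV")): buf='KEVBVRMI' cursor=5
After op 9 (backspace): buf='KEVBRMI' cursor=4
After op 10 (backspace): buf='KEVRMI' cursor=3
After op 11 (delete): buf='KEVMI' cursor=3

Answer: KEVMI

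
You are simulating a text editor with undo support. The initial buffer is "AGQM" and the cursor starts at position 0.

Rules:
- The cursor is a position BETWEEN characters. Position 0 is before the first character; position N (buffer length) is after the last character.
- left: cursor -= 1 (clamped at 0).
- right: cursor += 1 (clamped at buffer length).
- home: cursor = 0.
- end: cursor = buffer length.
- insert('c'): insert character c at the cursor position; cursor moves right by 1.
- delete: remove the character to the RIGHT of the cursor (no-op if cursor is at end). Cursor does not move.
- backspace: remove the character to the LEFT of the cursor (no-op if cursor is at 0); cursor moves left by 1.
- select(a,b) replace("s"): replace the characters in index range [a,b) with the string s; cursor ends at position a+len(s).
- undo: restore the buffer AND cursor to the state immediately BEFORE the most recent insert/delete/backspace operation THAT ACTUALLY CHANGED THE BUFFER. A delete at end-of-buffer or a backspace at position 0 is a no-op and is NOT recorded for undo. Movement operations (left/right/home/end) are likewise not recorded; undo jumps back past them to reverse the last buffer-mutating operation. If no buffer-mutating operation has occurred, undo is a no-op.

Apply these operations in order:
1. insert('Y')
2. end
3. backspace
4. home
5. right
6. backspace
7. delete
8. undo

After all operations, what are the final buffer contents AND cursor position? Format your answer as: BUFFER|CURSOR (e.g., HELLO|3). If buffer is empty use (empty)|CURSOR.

Answer: AGQ|0

Derivation:
After op 1 (insert('Y')): buf='YAGQM' cursor=1
After op 2 (end): buf='YAGQM' cursor=5
After op 3 (backspace): buf='YAGQ' cursor=4
After op 4 (home): buf='YAGQ' cursor=0
After op 5 (right): buf='YAGQ' cursor=1
After op 6 (backspace): buf='AGQ' cursor=0
After op 7 (delete): buf='GQ' cursor=0
After op 8 (undo): buf='AGQ' cursor=0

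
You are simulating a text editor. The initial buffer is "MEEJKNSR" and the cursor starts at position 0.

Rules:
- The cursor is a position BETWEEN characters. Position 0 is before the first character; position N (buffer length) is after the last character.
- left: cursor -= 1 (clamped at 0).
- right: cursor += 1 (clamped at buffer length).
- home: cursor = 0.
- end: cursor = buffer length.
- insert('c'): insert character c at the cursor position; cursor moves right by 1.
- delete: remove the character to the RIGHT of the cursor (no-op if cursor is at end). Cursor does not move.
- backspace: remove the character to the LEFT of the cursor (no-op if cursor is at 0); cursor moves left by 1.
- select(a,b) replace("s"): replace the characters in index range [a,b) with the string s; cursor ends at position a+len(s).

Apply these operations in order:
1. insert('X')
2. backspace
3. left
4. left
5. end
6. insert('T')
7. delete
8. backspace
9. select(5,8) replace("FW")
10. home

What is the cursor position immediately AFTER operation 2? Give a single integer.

After op 1 (insert('X')): buf='XMEEJKNSR' cursor=1
After op 2 (backspace): buf='MEEJKNSR' cursor=0

Answer: 0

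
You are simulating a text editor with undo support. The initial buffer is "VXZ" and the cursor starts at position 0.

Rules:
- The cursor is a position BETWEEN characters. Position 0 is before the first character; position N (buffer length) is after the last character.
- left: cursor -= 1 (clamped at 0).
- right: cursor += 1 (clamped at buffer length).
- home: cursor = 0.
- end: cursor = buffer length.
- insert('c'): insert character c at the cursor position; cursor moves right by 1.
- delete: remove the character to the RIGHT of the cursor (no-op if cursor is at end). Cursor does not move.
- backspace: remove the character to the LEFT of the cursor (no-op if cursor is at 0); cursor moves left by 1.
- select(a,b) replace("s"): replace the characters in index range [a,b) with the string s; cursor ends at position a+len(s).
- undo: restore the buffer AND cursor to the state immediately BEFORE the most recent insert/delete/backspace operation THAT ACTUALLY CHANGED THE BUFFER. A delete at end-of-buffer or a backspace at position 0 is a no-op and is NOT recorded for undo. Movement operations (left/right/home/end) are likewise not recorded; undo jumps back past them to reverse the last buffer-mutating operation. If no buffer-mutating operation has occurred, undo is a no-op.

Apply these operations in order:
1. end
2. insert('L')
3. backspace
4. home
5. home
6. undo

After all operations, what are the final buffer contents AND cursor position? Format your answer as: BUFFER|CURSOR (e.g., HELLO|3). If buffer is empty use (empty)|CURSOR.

After op 1 (end): buf='VXZ' cursor=3
After op 2 (insert('L')): buf='VXZL' cursor=4
After op 3 (backspace): buf='VXZ' cursor=3
After op 4 (home): buf='VXZ' cursor=0
After op 5 (home): buf='VXZ' cursor=0
After op 6 (undo): buf='VXZL' cursor=4

Answer: VXZL|4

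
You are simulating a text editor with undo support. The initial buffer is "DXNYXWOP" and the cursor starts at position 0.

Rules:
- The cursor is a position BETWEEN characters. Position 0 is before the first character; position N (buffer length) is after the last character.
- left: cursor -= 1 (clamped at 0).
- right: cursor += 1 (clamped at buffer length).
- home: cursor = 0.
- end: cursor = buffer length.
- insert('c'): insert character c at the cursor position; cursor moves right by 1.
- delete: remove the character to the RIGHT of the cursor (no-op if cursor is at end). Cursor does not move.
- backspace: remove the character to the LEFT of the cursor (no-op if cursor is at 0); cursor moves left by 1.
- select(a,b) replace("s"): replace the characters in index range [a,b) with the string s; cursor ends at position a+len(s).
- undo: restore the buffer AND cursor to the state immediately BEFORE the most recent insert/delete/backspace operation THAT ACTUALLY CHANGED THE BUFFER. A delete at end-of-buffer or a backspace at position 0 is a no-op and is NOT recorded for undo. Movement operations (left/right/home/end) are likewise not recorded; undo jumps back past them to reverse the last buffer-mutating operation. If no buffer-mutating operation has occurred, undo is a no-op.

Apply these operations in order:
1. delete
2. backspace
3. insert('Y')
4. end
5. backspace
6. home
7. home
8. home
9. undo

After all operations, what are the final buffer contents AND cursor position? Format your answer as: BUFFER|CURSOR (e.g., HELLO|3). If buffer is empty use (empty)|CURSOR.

After op 1 (delete): buf='XNYXWOP' cursor=0
After op 2 (backspace): buf='XNYXWOP' cursor=0
After op 3 (insert('Y')): buf='YXNYXWOP' cursor=1
After op 4 (end): buf='YXNYXWOP' cursor=8
After op 5 (backspace): buf='YXNYXWO' cursor=7
After op 6 (home): buf='YXNYXWO' cursor=0
After op 7 (home): buf='YXNYXWO' cursor=0
After op 8 (home): buf='YXNYXWO' cursor=0
After op 9 (undo): buf='YXNYXWOP' cursor=8

Answer: YXNYXWOP|8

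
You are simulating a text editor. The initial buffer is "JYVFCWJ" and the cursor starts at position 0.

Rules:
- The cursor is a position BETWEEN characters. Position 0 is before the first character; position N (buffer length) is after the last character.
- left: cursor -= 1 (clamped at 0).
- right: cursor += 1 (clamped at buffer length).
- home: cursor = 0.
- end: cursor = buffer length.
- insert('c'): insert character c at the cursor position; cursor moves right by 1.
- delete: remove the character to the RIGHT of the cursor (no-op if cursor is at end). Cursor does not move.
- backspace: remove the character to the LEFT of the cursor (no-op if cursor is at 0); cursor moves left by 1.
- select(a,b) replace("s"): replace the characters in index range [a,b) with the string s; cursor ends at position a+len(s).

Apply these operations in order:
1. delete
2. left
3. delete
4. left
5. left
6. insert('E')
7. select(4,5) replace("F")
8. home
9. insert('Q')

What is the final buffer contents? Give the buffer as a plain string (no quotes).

After op 1 (delete): buf='YVFCWJ' cursor=0
After op 2 (left): buf='YVFCWJ' cursor=0
After op 3 (delete): buf='VFCWJ' cursor=0
After op 4 (left): buf='VFCWJ' cursor=0
After op 5 (left): buf='VFCWJ' cursor=0
After op 6 (insert('E')): buf='EVFCWJ' cursor=1
After op 7 (select(4,5) replace("F")): buf='EVFCFJ' cursor=5
After op 8 (home): buf='EVFCFJ' cursor=0
After op 9 (insert('Q')): buf='QEVFCFJ' cursor=1

Answer: QEVFCFJ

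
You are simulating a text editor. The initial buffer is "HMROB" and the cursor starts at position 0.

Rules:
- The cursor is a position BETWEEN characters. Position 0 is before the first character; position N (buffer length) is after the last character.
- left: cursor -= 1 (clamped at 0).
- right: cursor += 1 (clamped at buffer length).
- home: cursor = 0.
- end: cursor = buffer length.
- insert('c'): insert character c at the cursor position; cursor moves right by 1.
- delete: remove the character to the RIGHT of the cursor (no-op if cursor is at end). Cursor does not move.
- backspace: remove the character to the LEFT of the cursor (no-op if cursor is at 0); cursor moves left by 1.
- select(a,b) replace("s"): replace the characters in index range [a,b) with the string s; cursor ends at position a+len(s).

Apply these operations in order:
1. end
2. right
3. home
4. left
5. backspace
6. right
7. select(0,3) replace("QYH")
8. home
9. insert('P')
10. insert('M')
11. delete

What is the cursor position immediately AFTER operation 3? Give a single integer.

Answer: 0

Derivation:
After op 1 (end): buf='HMROB' cursor=5
After op 2 (right): buf='HMROB' cursor=5
After op 3 (home): buf='HMROB' cursor=0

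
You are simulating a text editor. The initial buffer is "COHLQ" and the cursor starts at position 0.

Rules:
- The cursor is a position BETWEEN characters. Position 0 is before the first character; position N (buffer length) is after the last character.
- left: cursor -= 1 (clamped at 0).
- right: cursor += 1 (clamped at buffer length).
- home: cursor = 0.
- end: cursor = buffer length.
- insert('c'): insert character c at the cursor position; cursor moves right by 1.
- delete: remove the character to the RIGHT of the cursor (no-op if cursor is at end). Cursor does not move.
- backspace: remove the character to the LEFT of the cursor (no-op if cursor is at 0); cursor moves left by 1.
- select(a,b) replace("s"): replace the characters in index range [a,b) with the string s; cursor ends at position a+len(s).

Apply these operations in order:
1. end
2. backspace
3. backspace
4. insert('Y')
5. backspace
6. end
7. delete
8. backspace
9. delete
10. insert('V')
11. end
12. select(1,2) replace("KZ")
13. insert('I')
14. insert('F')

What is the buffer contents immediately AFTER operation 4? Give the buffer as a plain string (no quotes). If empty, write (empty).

Answer: COHY

Derivation:
After op 1 (end): buf='COHLQ' cursor=5
After op 2 (backspace): buf='COHL' cursor=4
After op 3 (backspace): buf='COH' cursor=3
After op 4 (insert('Y')): buf='COHY' cursor=4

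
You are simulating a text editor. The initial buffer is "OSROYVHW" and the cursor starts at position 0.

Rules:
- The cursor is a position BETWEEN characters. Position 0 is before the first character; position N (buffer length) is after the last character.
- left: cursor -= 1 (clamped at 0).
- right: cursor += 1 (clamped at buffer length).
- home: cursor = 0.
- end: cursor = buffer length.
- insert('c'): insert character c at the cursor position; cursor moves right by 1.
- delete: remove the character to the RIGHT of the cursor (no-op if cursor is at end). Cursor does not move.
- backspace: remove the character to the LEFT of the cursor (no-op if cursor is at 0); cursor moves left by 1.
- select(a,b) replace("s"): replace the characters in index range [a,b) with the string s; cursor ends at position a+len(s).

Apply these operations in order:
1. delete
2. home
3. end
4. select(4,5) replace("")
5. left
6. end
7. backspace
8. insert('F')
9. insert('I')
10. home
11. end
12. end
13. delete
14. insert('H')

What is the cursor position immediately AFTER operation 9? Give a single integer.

Answer: 7

Derivation:
After op 1 (delete): buf='SROYVHW' cursor=0
After op 2 (home): buf='SROYVHW' cursor=0
After op 3 (end): buf='SROYVHW' cursor=7
After op 4 (select(4,5) replace("")): buf='SROYHW' cursor=4
After op 5 (left): buf='SROYHW' cursor=3
After op 6 (end): buf='SROYHW' cursor=6
After op 7 (backspace): buf='SROYH' cursor=5
After op 8 (insert('F')): buf='SROYHF' cursor=6
After op 9 (insert('I')): buf='SROYHFI' cursor=7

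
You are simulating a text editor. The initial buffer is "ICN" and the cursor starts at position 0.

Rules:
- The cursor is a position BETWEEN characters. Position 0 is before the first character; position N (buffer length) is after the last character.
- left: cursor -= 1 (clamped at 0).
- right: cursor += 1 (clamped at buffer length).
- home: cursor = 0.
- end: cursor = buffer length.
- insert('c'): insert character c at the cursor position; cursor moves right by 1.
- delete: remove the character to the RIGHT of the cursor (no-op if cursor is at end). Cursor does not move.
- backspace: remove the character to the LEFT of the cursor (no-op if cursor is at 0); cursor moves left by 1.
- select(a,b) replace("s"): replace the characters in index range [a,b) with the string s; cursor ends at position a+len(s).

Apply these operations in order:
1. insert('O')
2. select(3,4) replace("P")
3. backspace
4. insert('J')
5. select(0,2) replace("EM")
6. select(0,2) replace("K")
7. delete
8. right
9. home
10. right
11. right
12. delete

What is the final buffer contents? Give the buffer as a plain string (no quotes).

After op 1 (insert('O')): buf='OICN' cursor=1
After op 2 (select(3,4) replace("P")): buf='OICP' cursor=4
After op 3 (backspace): buf='OIC' cursor=3
After op 4 (insert('J')): buf='OICJ' cursor=4
After op 5 (select(0,2) replace("EM")): buf='EMCJ' cursor=2
After op 6 (select(0,2) replace("K")): buf='KCJ' cursor=1
After op 7 (delete): buf='KJ' cursor=1
After op 8 (right): buf='KJ' cursor=2
After op 9 (home): buf='KJ' cursor=0
After op 10 (right): buf='KJ' cursor=1
After op 11 (right): buf='KJ' cursor=2
After op 12 (delete): buf='KJ' cursor=2

Answer: KJ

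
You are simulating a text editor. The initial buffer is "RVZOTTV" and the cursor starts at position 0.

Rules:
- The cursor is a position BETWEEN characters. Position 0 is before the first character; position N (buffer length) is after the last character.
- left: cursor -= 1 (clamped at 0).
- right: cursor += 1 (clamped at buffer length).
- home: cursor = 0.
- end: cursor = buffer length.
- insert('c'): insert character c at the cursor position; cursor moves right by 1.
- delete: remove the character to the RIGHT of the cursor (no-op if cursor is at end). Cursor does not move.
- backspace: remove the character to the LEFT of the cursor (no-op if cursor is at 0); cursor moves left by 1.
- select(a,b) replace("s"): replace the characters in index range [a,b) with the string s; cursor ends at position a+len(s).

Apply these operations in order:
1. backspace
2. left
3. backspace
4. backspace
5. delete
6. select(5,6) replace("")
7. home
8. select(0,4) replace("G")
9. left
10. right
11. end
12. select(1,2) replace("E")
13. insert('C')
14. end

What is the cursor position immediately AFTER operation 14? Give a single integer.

After op 1 (backspace): buf='RVZOTTV' cursor=0
After op 2 (left): buf='RVZOTTV' cursor=0
After op 3 (backspace): buf='RVZOTTV' cursor=0
After op 4 (backspace): buf='RVZOTTV' cursor=0
After op 5 (delete): buf='VZOTTV' cursor=0
After op 6 (select(5,6) replace("")): buf='VZOTT' cursor=5
After op 7 (home): buf='VZOTT' cursor=0
After op 8 (select(0,4) replace("G")): buf='GT' cursor=1
After op 9 (left): buf='GT' cursor=0
After op 10 (right): buf='GT' cursor=1
After op 11 (end): buf='GT' cursor=2
After op 12 (select(1,2) replace("E")): buf='GE' cursor=2
After op 13 (insert('C')): buf='GEC' cursor=3
After op 14 (end): buf='GEC' cursor=3

Answer: 3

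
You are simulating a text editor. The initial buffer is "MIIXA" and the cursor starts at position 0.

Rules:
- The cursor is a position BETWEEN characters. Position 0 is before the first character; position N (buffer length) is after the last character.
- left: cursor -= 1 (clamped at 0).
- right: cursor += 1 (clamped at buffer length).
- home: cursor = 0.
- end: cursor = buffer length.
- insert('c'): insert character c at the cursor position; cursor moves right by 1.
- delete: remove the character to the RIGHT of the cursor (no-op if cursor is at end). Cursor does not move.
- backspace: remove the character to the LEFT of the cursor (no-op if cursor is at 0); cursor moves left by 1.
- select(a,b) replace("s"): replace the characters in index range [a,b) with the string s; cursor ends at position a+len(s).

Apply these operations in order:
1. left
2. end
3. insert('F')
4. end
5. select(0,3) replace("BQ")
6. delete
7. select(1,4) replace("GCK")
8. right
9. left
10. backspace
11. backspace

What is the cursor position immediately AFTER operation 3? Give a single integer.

After op 1 (left): buf='MIIXA' cursor=0
After op 2 (end): buf='MIIXA' cursor=5
After op 3 (insert('F')): buf='MIIXAF' cursor=6

Answer: 6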